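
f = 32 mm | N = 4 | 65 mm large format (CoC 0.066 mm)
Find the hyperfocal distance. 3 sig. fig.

Hyperfocal distance H = f²/(N·c) + f = 32²/(4 × 0.066) + 32 = 1024/0.264 + 32 ≈ 3910.8 mm ≈ 3.91 m.

3.91 m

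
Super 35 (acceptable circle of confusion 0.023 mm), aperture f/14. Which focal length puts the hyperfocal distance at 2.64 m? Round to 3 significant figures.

29.0 mm

From H = f²/(N·c) + f, with f ≪ H: f ≈ √(H·N·c) = √(2640 × 14 × 0.023) = √850.08 ≈ 29.16 mm.
Exact: f² + N·c·f − N·c·H = 0 ⇒ f = (−N·c + √((N·c)² + 4·N·c·H))/2 = (−0.322 + √3400.4)/2 ≈ 28.996 mm ≈ 29.0 mm.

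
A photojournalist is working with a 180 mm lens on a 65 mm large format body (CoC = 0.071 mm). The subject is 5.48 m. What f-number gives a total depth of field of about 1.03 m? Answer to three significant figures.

f/8.02

Write h = H − f = f²/(N·c). The thin-lens limits are Dn = s·h/(h + (s−f)) and Df = s·h/(h − (s−f)), so DoF = Df − Dn = 2·s·(s−f)·h / (h² − (s−f)²).
That is a quadratic in h: DoF·h² − 2·s·(s−f)·h − DoF·(s−f)² = 0 ⇒ h = (s−f)·(s + √(s² + DoF²)) / DoF = 5300 × (5480 + √(5480² + 1030²)) / 1030 = 5300 × (5480 + 5575.96) / 1030 ≈ 56890 mm.
Then N = f²/(c·h) = 180² / (0.071 × 56890) = 32400 / 4039.2 ≈ 8.02.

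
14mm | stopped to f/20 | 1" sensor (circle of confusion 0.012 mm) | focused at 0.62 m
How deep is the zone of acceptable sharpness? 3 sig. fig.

Hyperfocal distance H = f²/(N·c) + f = 14²/(20 × 0.012) + 14 = 196/0.24 + 14 ≈ 830.7 mm ≈ 0.831 m.
Near limit Dn = s·(H − f)/(H + s − 2f) = 620 × (830.7 − 14) / (830.7 + 620 − 2 × 14) = 620 × 816.7 / 1422.7 ≈ 355.9 mm.
Far limit Df = s·(H − f)/(H − s) = 620 × (830.7 − 14) / (830.7 − 620) = 620 × 816.7 / 210.7 ≈ 2403.5 mm.
Depth of field = Df − Dn = 2403.5 − 355.9 ≈ 2047.6 mm ≈ 2.05 m.

2.05 m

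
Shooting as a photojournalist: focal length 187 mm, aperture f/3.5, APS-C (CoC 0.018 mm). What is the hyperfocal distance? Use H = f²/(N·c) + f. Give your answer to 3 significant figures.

Hyperfocal distance H = f²/(N·c) + f = 187²/(3.5 × 0.018) + 187 = 34969/0.063 + 187 ≈ 555250.5 mm ≈ 555 m.

555 m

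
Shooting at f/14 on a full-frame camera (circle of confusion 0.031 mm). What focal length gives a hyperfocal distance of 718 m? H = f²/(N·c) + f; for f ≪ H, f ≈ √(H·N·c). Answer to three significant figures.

558 mm

From H = f²/(N·c) + f, with f ≪ H: f ≈ √(H·N·c) = √(718000 × 14 × 0.031) = √311612 ≈ 558.2 mm.
The +f correction barely moves this — solving exactly, f² + N·c·f − N·c·H = 0 ⇒ f = (−N·c + √((N·c)² + 4·N·c·H))/2 = (−0.434 + √1246448)/2 ≈ 558.01 mm, so f ≈ 558 mm.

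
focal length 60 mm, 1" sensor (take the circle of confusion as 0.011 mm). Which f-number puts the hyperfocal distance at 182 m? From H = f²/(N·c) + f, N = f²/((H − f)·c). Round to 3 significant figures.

f/1.80

Rearrange H = f²/(N·c) + f for N: N = f² / ((H − f)·c).
N = 60² / ((182000 − 60) × 0.011) = 3600 / 2001 ≈ 1.80.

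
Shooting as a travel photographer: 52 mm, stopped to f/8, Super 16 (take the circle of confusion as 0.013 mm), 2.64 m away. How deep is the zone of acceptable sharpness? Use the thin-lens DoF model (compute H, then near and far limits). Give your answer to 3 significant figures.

Hyperfocal distance H = f²/(N·c) + f = 52²/(8 × 0.013) + 52 = 2704/0.104 + 52 ≈ 26052.0 mm ≈ 26.05 m.
Near limit Dn = s·(H − f)/(H + s − 2f) = 2640 × (26052.0 − 52) / (26052.0 + 2640 − 2 × 52) = 2640 × 26000.0 / 28588.0 ≈ 2401.01 mm.
Far limit Df = s·(H − f)/(H − s) = 2640 × (26052.0 − 52) / (26052.0 − 2640) = 2640 × 26000.0 / 23412.0 ≈ 2931.83 mm.
Depth of field = Df − Dn = 2931.83 − 2401.01 ≈ 530.82 mm ≈ 0.531 m.

0.531 m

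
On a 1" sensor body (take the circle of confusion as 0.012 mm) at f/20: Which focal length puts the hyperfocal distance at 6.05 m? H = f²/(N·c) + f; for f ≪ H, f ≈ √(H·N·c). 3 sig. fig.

From H = f²/(N·c) + f, with f ≪ H: f ≈ √(H·N·c) = √(6050 × 20 × 0.012) = √1452.0 ≈ 38.11 mm.
Exact: f² + N·c·f − N·c·H = 0 ⇒ f = (−N·c + √((N·c)² + 4·N·c·H))/2 = (−0.24 + √5808.1)/2 ≈ 37.985 mm ≈ 38.0 mm.

38.0 mm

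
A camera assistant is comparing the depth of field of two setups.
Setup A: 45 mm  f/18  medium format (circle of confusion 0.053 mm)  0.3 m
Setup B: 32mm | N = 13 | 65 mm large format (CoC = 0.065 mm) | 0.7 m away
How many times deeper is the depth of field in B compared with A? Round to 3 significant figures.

15.2

Setup A: H = 45²/(18×0.053) + 45 ≈ 2167.6 mm; DoF = Df − Dn = 340.961 − 267.825 ≈ 73.136 mm.
Setup B: H = 32²/(13×0.065) + 32 ≈ 1243.8 mm; DoF = Df − Dn = 1559.8 − 451.3 ≈ 1108.5 mm.
Ratio = 1108.5 / 73.136 ≈ 15.2.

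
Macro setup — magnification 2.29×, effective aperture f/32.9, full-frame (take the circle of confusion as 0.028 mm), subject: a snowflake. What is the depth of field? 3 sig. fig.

At magnification m, DoF ≈ 2·N_eff·c/m² = 2 × 32.9 × 0.028 / 2.29² = 1.842 / 5.244 ≈ 0.351 mm.

0.351 mm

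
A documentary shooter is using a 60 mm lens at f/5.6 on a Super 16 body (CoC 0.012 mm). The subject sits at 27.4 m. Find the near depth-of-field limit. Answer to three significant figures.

Hyperfocal distance H = f²/(N·c) + f = 60²/(5.6 × 0.012) + 60 = 3600/0.0672 + 60 ≈ 53631.4 mm ≈ 53.63 m.
Near limit Dn = s·(H − f)/(H + s − 2f) = 27400 × (53631.4 − 60) / (53631.4 + 27400 − 2 × 60) = 27400 × 53571.4 / 80911.4 ≈ 18142 mm ≈ 18.1 m.

18.1 m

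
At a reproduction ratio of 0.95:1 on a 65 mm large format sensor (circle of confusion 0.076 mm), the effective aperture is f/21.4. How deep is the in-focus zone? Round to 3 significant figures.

3.60 mm

At magnification m, DoF ≈ 2·N_eff·c/m² = 2 × 21.4 × 0.076 / 0.95² = 3.253 / 0.9025 ≈ 3.6 mm.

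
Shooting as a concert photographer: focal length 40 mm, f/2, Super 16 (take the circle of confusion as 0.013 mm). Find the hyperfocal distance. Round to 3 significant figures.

Hyperfocal distance H = f²/(N·c) + f = 40²/(2 × 0.013) + 40 = 1600/0.026 + 40 ≈ 61578.5 mm ≈ 61.6 m.

61.6 m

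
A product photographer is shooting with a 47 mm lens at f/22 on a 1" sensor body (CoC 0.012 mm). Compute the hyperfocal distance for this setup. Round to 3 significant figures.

Hyperfocal distance H = f²/(N·c) + f = 47²/(22 × 0.012) + 47 = 2209/0.264 + 47 ≈ 8414.4 mm ≈ 8.41 m.

8.41 m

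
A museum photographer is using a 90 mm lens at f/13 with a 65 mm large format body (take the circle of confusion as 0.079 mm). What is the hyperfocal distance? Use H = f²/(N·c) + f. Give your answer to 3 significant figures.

7.98 m

Hyperfocal distance H = f²/(N·c) + f = 90²/(13 × 0.079) + 90 = 8100/1.027 + 90 ≈ 7977.0 mm ≈ 7.98 m.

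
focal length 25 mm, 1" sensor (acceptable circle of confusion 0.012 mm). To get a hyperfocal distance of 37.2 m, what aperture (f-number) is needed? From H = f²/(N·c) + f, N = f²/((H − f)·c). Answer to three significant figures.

f/1.40

Rearrange H = f²/(N·c) + f for N: N = f² / ((H − f)·c).
N = 25² / ((37200 − 25) × 0.012) = 625 / 446.1 ≈ 1.40.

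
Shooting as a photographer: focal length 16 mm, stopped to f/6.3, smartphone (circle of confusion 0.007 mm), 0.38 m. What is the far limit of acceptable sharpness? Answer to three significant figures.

Hyperfocal distance H = f²/(N·c) + f = 16²/(6.3 × 0.007) + 16 = 256/0.0441 + 16 ≈ 5821.0 mm ≈ 5.821 m.
Far limit Df = s·(H − f)/(H − s) = 380 × (5821.0 − 16) / (5821.0 − 380) = 380 × 5805.0 / 5441.0 ≈ 405.42 mm.

405 mm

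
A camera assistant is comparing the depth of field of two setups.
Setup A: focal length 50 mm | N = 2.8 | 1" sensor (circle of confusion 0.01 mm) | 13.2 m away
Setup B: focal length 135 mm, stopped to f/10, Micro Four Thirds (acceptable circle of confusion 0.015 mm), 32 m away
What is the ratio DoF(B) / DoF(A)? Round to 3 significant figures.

Setup A: H = 50²/(2.8×0.01) + 50 ≈ 89335.7 mm; DoF = Df − Dn = 15479.9 − 11505.5 ≈ 3974.4 mm.
Setup B: H = 135²/(10×0.015) + 135 ≈ 121635.0 mm; DoF = Df − Dn = 43376 − 25351 ≈ 18025 mm.
Ratio = 18025 / 3974.4 ≈ 4.54.

4.54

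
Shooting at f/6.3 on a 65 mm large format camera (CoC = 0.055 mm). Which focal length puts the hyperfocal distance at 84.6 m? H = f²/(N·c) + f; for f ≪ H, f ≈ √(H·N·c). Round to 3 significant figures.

From H = f²/(N·c) + f, with f ≪ H: f ≈ √(H·N·c) = √(84600 × 6.3 × 0.055) = √29314 ≈ 171.2 mm.
The +f correction barely moves this — solving exactly, f² + N·c·f − N·c·H = 0 ⇒ f = (−N·c + √((N·c)² + 4·N·c·H))/2 = (−0.3465 + √117256)/2 ≈ 171.04 mm, so f ≈ 171 mm.

171 mm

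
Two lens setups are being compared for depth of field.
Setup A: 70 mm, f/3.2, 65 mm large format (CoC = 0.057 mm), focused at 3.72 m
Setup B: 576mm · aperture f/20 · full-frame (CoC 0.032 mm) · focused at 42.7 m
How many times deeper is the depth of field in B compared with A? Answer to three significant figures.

6.78

Setup A: H = 70²/(3.2×0.057) + 70 ≈ 26934.0 mm; DoF = Df − Dn = 4304.9 − 3275.0 ≈ 1029.9 mm.
Setup B: H = 576²/(20×0.032) + 576 ≈ 518976.0 mm; DoF = Df − Dn = 46476.6 − 39491.0 ≈ 6985.6 mm.
Ratio = 6985.6 / 1029.9 ≈ 6.78.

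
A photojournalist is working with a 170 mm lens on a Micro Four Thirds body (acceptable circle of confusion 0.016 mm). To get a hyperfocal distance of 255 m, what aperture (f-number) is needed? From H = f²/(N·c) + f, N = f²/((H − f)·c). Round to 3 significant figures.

Rearrange H = f²/(N·c) + f for N: N = f² / ((H − f)·c).
N = 170² / ((255000 − 170) × 0.016) = 28900 / 4077 ≈ 7.09.

f/7.09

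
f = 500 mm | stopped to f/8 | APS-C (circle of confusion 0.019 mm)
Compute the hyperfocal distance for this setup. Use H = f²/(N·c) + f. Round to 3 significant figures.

Hyperfocal distance H = f²/(N·c) + f = 500²/(8 × 0.019) + 500 = 250000/0.152 + 500 ≈ 1645236.8 mm ≈ 1650 m.

1650 m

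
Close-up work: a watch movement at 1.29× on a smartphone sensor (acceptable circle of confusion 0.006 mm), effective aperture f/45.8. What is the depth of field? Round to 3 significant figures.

0.330 mm

At magnification m, DoF ≈ 2·N_eff·c/m² = 2 × 45.8 × 0.006 / 1.29² = 0.5496 / 1.664 ≈ 0.33 mm.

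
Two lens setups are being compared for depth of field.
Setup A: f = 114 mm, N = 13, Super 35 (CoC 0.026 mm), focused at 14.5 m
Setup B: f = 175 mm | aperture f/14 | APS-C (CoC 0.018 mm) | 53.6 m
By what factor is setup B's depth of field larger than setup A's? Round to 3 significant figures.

4.63

Setup A: H = 114²/(13×0.026) + 114 ≈ 38563.7 mm; DoF = Df − Dn = 23169 − 10552 ≈ 12617 mm.
Setup B: H = 175²/(14×0.018) + 175 ≈ 121702.8 mm; DoF = Df − Dn = 95648 − 37232 ≈ 58416 mm.
Ratio = 58416 / 12617 ≈ 4.63.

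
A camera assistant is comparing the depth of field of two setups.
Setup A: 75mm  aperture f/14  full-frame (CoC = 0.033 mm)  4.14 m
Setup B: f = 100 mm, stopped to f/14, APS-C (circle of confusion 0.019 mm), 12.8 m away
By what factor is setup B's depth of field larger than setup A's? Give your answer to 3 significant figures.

Setup A: H = 75²/(14×0.033) + 75 ≈ 12250.3 mm; DoF = Df − Dn = 6215.0 − 3103.7 ≈ 3111.3 mm.
Setup B: H = 100²/(14×0.019) + 100 ≈ 37694.0 mm; DoF = Df − Dn = 19330.1 − 9567.8 ≈ 9762.3 mm.
Ratio = 9762.3 / 3111.3 ≈ 3.14.

3.14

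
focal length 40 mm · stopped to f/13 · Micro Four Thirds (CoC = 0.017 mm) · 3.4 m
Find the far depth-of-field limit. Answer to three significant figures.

Hyperfocal distance H = f²/(N·c) + f = 40²/(13 × 0.017) + 40 = 1600/0.221 + 40 ≈ 7279.8 mm ≈ 7.280 m.
Far limit Df = s·(H − f)/(H − s) = 3400 × (7279.8 − 40) / (7279.8 − 3400) = 3400 × 7239.8 / 3879.8 ≈ 6344.5 mm ≈ 6.34 m.

6.34 m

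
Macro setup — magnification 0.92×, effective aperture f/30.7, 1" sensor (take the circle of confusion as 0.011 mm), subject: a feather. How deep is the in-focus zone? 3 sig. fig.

0.798 mm

At magnification m, DoF ≈ 2·N_eff·c/m² = 2 × 30.7 × 0.011 / 0.92² = 0.6754 / 0.8464 ≈ 0.798 mm.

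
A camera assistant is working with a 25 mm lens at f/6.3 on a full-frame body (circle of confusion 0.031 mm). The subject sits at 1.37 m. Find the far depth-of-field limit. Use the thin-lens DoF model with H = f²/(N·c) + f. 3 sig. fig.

2.36 m

Hyperfocal distance H = f²/(N·c) + f = 25²/(6.3 × 0.031) + 25 = 625/0.1953 + 25 ≈ 3225.2 mm ≈ 3.225 m.
Far limit Df = s·(H − f)/(H − s) = 1370 × (3225.2 − 25) / (3225.2 − 1370) = 1370 × 3200.2 / 1855.2 ≈ 2363.2 mm ≈ 2.36 m.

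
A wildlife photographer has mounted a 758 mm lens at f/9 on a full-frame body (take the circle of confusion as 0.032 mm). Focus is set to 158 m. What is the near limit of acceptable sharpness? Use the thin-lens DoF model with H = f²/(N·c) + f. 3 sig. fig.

146 m

Hyperfocal distance H = f²/(N·c) + f = 758²/(9 × 0.032) + 758 = 574564/0.288 + 758 ≈ 1995771.9 mm ≈ 1996 m.
Near limit Dn = s·(H − f)/(H + s − 2f) = 158000 × (1995771.9 − 758) / (1995771.9 + 158000 − 2 × 758) = 158000 × 1995013.9 / 2152255.9 ≈ 146457 mm ≈ 146 m.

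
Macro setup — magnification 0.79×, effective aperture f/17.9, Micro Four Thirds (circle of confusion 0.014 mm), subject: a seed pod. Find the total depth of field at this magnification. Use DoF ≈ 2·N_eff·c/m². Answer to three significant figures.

0.803 mm

At magnification m, DoF ≈ 2·N_eff·c/m² = 2 × 17.9 × 0.014 / 0.79² = 0.5012 / 0.6241 ≈ 0.803 mm.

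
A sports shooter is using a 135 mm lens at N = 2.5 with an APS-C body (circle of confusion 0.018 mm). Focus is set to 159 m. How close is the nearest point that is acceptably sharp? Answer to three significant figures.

114 m

Hyperfocal distance H = f²/(N·c) + f = 135²/(2.5 × 0.018) + 135 = 18225/0.045 + 135 ≈ 405135.0 mm ≈ 405.1 m.
Near limit Dn = s·(H − f)/(H + s − 2f) = 159000 × (405135.0 − 135) / (405135.0 + 159000 − 2 × 135) = 159000 × 405000.0 / 563865.0 ≈ 114203 mm ≈ 114 m.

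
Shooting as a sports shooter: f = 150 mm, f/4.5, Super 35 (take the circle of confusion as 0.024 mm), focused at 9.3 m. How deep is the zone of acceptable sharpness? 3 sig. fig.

0.818 m

Hyperfocal distance H = f²/(N·c) + f = 150²/(4.5 × 0.024) + 150 = 22500/0.108 + 150 ≈ 208483.3 mm ≈ 208.5 m.
Near limit Dn = s·(H − f)/(H + s − 2f) = 9300 × (208483.3 − 150) / (208483.3 + 9300 − 2 × 150) = 9300 × 208333.3 / 217483.3 ≈ 8908.73 mm.
Far limit Df = s·(H − f)/(H − s) = 9300 × (208483.3 − 150) / (208483.3 − 9300) = 9300 × 208333.3 / 199183.3 ≈ 9727.22 mm.
Depth of field = Df − Dn = 9727.22 − 8908.73 ≈ 818.49 mm ≈ 0.818 m.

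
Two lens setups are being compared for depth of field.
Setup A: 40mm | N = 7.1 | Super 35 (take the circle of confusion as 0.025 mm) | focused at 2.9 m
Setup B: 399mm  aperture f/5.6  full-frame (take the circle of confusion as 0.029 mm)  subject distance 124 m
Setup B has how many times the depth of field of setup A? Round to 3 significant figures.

15.5

Setup A: H = 40²/(7.1×0.025) + 40 ≈ 9054.1 mm; DoF = Df − Dn = 4247.7 − 2201.5 ≈ 2046.2 mm.
Setup B: H = 399²/(5.6×0.029) + 399 ≈ 980700.7 mm; DoF = Df − Dn = 141890 − 110116 ≈ 31774 mm.
Ratio = 31774 / 2046.2 ≈ 15.5.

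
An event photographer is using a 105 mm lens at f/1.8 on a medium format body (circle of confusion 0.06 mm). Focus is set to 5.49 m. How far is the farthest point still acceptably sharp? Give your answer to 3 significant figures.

Hyperfocal distance H = f²/(N·c) + f = 105²/(1.8 × 0.06) + 105 = 11025/0.108 + 105 ≈ 102188.3 mm ≈ 102.2 m.
Far limit Df = s·(H − f)/(H − s) = 5490 × (102188.3 − 105) / (102188.3 − 5490) = 5490 × 102083.3 / 96698.3 ≈ 5795.7 mm ≈ 5.80 m.

5.80 m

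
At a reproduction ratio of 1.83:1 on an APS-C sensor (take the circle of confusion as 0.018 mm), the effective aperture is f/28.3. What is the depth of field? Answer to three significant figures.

0.304 mm

At magnification m, DoF ≈ 2·N_eff·c/m² = 2 × 28.3 × 0.018 / 1.83² = 1.019 / 3.349 ≈ 0.304 mm.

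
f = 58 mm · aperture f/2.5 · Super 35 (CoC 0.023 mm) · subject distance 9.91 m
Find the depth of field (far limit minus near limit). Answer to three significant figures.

3.44 m

Hyperfocal distance H = f²/(N·c) + f = 58²/(2.5 × 0.023) + 58 = 3364/0.0575 + 58 ≈ 58562.3 mm ≈ 58.56 m.
Near limit Dn = s·(H − f)/(H + s − 2f) = 9910 × (58562.3 − 58) / (58562.3 + 9910 − 2 × 58) = 9910 × 58504.3 / 68356.3 ≈ 8481.7 mm.
Far limit Df = s·(H − f)/(H − s) = 9910 × (58562.3 − 58) / (58562.3 − 9910) = 9910 × 58504.3 / 48652.3 ≈ 11916.8 mm.
Depth of field = Df − Dn = 11916.8 − 8481.7 ≈ 3435.1 mm ≈ 3.44 m.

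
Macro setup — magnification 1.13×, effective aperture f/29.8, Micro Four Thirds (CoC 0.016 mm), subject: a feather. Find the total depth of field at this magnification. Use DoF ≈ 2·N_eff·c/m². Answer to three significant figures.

0.747 mm

At magnification m, DoF ≈ 2·N_eff·c/m² = 2 × 29.8 × 0.016 / 1.13² = 0.9536 / 1.277 ≈ 0.747 mm.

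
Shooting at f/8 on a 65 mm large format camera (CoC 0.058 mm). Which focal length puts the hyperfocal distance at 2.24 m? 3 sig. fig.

From H = f²/(N·c) + f, with f ≪ H: f ≈ √(H·N·c) = √(2240 × 8 × 0.058) = √1039.4 ≈ 32.24 mm.
Exact: f² + N·c·f − N·c·H = 0 ⇒ f = (−N·c + √((N·c)² + 4·N·c·H))/2 = (−0.464 + √4157.7)/2 ≈ 32.008 mm ≈ 32.0 mm.

32.0 mm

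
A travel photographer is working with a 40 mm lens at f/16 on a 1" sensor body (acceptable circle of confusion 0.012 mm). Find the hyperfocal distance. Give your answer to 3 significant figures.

Hyperfocal distance H = f²/(N·c) + f = 40²/(16 × 0.012) + 40 = 1600/0.192 + 40 ≈ 8373.3 mm ≈ 8.37 m.

8.37 m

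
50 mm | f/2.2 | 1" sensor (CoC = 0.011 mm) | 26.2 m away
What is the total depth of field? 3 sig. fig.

Hyperfocal distance H = f²/(N·c) + f = 50²/(2.2 × 0.011) + 50 = 2500/0.0242 + 50 ≈ 103355.8 mm ≈ 103.4 m.
Near limit Dn = s·(H − f)/(H + s − 2f) = 26200 × (103355.8 − 50) / (103355.8 + 26200 − 2 × 50) = 26200 × 103305.8 / 129455.8 ≈ 20908 mm.
Far limit Df = s·(H − f)/(H − s) = 26200 × (103355.8 − 50) / (103355.8 − 26200) = 26200 × 103305.8 / 77155.8 ≈ 35080 mm.
Depth of field = Df − Dn = 35080 − 20908 ≈ 14172 mm ≈ 14.2 m.

14.2 m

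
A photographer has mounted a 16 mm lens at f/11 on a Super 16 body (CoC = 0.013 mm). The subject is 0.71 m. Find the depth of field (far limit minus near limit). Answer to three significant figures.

0.648 m

Hyperfocal distance H = f²/(N·c) + f = 16²/(11 × 0.013) + 16 = 256/0.143 + 16 ≈ 1806.2 mm ≈ 1.806 m.
Near limit Dn = s·(H − f)/(H + s − 2f) = 710 × (1806.2 − 16) / (1806.2 + 710 − 2 × 16) = 710 × 1790.2 / 2484.2 ≈ 511.65 mm.
Far limit Df = s·(H − f)/(H − s) = 710 × (1806.2 − 16) / (1806.2 − 710) = 710 × 1790.2 / 1096.2 ≈ 1159.49 mm.
Depth of field = Df − Dn = 1159.49 − 511.65 ≈ 647.84 mm ≈ 0.648 m.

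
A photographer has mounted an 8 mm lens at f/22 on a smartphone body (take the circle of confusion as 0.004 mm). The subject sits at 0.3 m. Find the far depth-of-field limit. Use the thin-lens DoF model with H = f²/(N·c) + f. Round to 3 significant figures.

0.501 m

Hyperfocal distance H = f²/(N·c) + f = 8²/(22 × 0.004) + 8 = 64/0.088 + 8 ≈ 735.3 mm ≈ 0.735 m.
Far limit Df = s·(H − f)/(H − s) = 300 × (735.3 − 8) / (735.3 − 300) = 300 × 727.3 / 435.3 ≈ 501.25 mm ≈ 0.501 m.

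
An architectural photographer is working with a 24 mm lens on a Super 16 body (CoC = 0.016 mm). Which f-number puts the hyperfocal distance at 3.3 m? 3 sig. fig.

Rearrange H = f²/(N·c) + f for N: N = f² / ((H − f)·c).
N = 24² / ((3300 − 24) × 0.016) = 576 / 52.42 ≈ 11.

f/11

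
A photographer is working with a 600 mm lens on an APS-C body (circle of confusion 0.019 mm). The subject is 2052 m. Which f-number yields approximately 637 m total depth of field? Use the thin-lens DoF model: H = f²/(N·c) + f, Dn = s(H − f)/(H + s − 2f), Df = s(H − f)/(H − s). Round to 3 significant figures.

f/1.40

Write h = H − f = f²/(N·c). The thin-lens limits are Dn = s·h/(h + (s−f)) and Df = s·h/(h − (s−f)), so DoF = Df − Dn = 2·s·(s−f)·h / (h² − (s−f)²).
That is a quadratic in h: DoF·h² − 2·s·(s−f)·h − DoF·(s−f)² = 0 ⇒ h = (s−f)·(s + √(s² + DoF²)) / DoF = 2051400 × (2052000 + √(2052000² + 637000²)) / 637000 = 2051400 × (2052000 + 2148598) / 637000 ≈ 13527640 mm.
Then N = f²/(c·h) = 600² / (0.019 × 13527640) = 360000 / 257025 ≈ 1.40.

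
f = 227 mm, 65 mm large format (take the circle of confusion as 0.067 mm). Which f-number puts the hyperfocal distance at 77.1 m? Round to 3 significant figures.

f/10

Rearrange H = f²/(N·c) + f for N: N = f² / ((H − f)·c).
N = 227² / ((77100 − 227) × 0.067) = 51529 / 5150 ≈ 10.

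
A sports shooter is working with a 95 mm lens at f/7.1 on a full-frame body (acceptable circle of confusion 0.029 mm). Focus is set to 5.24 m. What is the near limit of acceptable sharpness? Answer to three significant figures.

Hyperfocal distance H = f²/(N·c) + f = 95²/(7.1 × 0.029) + 95 = 9025/0.2059 + 95 ≈ 43927.0 mm ≈ 43.93 m.
Near limit Dn = s·(H − f)/(H + s − 2f) = 5240 × (43927.0 − 95) / (43927.0 + 5240 − 2 × 95) = 5240 × 43832.0 / 48977.0 ≈ 4689.5 mm ≈ 4.69 m.

4.69 m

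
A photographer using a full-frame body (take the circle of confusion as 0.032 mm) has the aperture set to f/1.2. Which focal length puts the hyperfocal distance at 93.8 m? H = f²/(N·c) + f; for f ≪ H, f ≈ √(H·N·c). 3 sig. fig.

From H = f²/(N·c) + f, with f ≪ H: f ≈ √(H·N·c) = √(93800 × 1.2 × 0.032) = √3601.9 ≈ 60.02 mm.
The +f correction barely moves this — solving exactly, f² + N·c·f − N·c·H = 0 ⇒ f = (−N·c + √((N·c)² + 4·N·c·H))/2 = (−0.0384 + √14408)/2 ≈ 59.997 mm, so f ≈ 60.0 mm.

60.0 mm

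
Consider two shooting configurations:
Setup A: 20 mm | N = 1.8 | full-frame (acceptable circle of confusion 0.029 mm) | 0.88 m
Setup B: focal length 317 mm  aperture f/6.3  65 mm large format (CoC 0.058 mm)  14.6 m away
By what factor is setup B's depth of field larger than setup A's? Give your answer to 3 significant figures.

Setup A: H = 20²/(1.8×0.029) + 20 ≈ 7682.8 mm; DoF = Df − Dn = 991.25 − 791.20 ≈ 200.05 mm.
Setup B: H = 317²/(6.3×0.058) + 317 ≈ 275327.9 mm; DoF = Df − Dn = 15399.8 − 13879.2 ≈ 1520.6 mm.
Ratio = 1520.6 / 200.05 ≈ 7.60.

7.60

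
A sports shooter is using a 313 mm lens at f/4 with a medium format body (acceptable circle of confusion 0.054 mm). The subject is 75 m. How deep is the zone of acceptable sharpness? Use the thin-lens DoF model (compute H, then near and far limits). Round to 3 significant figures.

25.4 m

Hyperfocal distance H = f²/(N·c) + f = 313²/(4 × 0.054) + 313 = 97969/0.216 + 313 ≈ 453873.2 mm ≈ 453.9 m.
Near limit Dn = s·(H − f)/(H + s − 2f) = 75000 × (453873.2 − 313) / (453873.2 + 75000 − 2 × 313) = 75000 × 453560.2 / 528247.2 ≈ 64396 mm.
Far limit Df = s·(H − f)/(H − s) = 75000 × (453873.2 − 313) / (453873.2 − 75000) = 75000 × 453560.2 / 378873.2 ≈ 89785 mm.
Depth of field = Df − Dn = 89785 − 64396 ≈ 25389 mm ≈ 25.4 m.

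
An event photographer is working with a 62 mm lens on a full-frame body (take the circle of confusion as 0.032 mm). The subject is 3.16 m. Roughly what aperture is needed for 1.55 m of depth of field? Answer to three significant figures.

Write h = H − f = f²/(N·c). The thin-lens limits are Dn = s·h/(h + (s−f)) and Df = s·h/(h − (s−f)), so DoF = Df − Dn = 2·s·(s−f)·h / (h² − (s−f)²).
That is a quadratic in h: DoF·h² − 2·s·(s−f)·h − DoF·(s−f)² = 0 ⇒ h = (s−f)·(s + √(s² + DoF²)) / DoF = 3098 × (3160 + √(3160² + 1550²)) / 1550 = 3098 × (3160 + 3519.67) / 1550 ≈ 13351 mm.
Then N = f²/(c·h) = 62² / (0.032 × 13351) = 3844 / 427.22 ≈ 9.

f/9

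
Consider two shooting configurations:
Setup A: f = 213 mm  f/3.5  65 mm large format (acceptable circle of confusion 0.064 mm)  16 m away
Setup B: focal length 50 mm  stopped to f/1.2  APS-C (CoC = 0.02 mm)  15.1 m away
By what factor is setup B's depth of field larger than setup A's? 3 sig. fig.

Setup A: H = 213²/(3.5×0.064) + 213 ≈ 202753.2 mm; DoF = Df − Dn = 17352.5 − 14843.1 ≈ 2509.4 mm.
Setup B: H = 50²/(1.2×0.02) + 50 ≈ 104216.7 mm; DoF = Df − Dn = 17650.1 − 13193.8 ≈ 4456.3 mm.
Ratio = 4456.3 / 2509.4 ≈ 1.78.

1.78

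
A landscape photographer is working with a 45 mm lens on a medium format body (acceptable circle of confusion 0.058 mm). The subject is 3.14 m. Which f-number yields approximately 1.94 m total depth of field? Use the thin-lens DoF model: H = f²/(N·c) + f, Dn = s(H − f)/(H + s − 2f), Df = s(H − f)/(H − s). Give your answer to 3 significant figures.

Write h = H − f = f²/(N·c). The thin-lens limits are Dn = s·h/(h + (s−f)) and Df = s·h/(h − (s−f)), so DoF = Df − Dn = 2·s·(s−f)·h / (h² − (s−f)²).
That is a quadratic in h: DoF·h² − 2·s·(s−f)·h − DoF·(s−f)² = 0 ⇒ h = (s−f)·(s + √(s² + DoF²)) / DoF = 3095 × (3140 + √(3140² + 1940²)) / 1940 = 3095 × (3140 + 3690.96) / 1940 ≈ 10898 mm.
Then N = f²/(c·h) = 45² / (0.058 × 10898) = 2025 / 632.08 ≈ 3.20.

f/3.20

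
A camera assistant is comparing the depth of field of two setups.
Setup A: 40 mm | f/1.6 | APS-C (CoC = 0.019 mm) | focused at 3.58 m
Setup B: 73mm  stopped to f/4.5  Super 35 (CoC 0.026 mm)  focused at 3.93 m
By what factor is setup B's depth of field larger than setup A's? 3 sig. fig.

Setup A: H = 40²/(1.6×0.019) + 40 ≈ 52671.6 mm; DoF = Df − Dn = 3838.15 − 3354.38 ≈ 483.77 mm.
Setup B: H = 73²/(4.5×0.026) + 73 ≈ 45620.0 mm; DoF = Df − Dn = 4293.59 − 3623.18 ≈ 670.41 mm.
Ratio = 670.41 / 483.77 ≈ 1.39.

1.39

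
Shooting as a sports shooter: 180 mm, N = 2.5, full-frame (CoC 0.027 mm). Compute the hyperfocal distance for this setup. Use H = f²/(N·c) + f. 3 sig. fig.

Hyperfocal distance H = f²/(N·c) + f = 180²/(2.5 × 0.027) + 180 = 32400/0.0675 + 180 ≈ 480180.0 mm ≈ 480 m.

480 m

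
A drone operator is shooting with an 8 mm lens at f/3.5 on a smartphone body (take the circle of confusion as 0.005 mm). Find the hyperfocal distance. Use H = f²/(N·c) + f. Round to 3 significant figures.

3.67 m

Hyperfocal distance H = f²/(N·c) + f = 8²/(3.5 × 0.005) + 8 = 64/0.0175 + 8 ≈ 3665.1 mm ≈ 3.67 m.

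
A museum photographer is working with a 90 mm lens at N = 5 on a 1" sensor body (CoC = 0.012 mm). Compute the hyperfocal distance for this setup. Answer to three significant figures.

Hyperfocal distance H = f²/(N·c) + f = 90²/(5 × 0.012) + 90 = 8100/0.06 + 90 ≈ 135090.0 mm ≈ 135 m.

135 m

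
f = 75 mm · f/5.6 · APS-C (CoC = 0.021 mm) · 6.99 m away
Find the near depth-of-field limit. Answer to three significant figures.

6.11 m

Hyperfocal distance H = f²/(N·c) + f = 75²/(5.6 × 0.021) + 75 = 5625/0.1176 + 75 ≈ 47906.6 mm ≈ 47.91 m.
Near limit Dn = s·(H − f)/(H + s − 2f) = 6990 × (47906.6 − 75) / (47906.6 + 6990 − 2 × 75) = 6990 × 47831.6 / 54746.6 ≈ 6107.1 mm ≈ 6.11 m.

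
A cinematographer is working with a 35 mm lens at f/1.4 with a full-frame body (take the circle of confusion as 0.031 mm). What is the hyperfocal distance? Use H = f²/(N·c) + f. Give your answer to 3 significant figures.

28.3 m

Hyperfocal distance H = f²/(N·c) + f = 35²/(1.4 × 0.031) + 35 = 1225/0.0434 + 35 ≈ 28260.8 mm ≈ 28.3 m.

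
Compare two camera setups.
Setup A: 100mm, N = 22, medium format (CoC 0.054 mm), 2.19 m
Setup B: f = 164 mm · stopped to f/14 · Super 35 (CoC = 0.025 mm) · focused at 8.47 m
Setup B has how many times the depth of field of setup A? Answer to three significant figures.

1.60

Setup A: H = 100²/(22×0.054) + 100 ≈ 8517.5 mm; DoF = Df − Dn = 2913.4 − 1754.4 ≈ 1159.0 mm.
Setup B: H = 164²/(14×0.025) + 164 ≈ 77009.7 mm; DoF = Df − Dn = 9496.4 − 7643.8 ≈ 1852.6 mm.
Ratio = 1852.6 / 1159.0 ≈ 1.60.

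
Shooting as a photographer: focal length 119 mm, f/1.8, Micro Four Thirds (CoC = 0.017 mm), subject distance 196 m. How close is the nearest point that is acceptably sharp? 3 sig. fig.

138 m

Hyperfocal distance H = f²/(N·c) + f = 119²/(1.8 × 0.017) + 119 = 14161/0.0306 + 119 ≈ 462896.8 mm ≈ 462.9 m.
Near limit Dn = s·(H − f)/(H + s − 2f) = 196000 × (462896.8 − 119) / (462896.8 + 196000 − 2 × 119) = 196000 × 462777.8 / 658658.8 ≈ 137711 mm ≈ 138 m.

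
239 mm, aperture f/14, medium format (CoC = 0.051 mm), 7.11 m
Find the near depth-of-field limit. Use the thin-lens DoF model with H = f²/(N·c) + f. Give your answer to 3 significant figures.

6.55 m

Hyperfocal distance H = f²/(N·c) + f = 239²/(14 × 0.051) + 239 = 57121/0.714 + 239 ≈ 80240.4 mm ≈ 80.24 m.
Near limit Dn = s·(H − f)/(H + s − 2f) = 7110 × (80240.4 − 239) / (80240.4 + 7110 − 2 × 239) = 7110 × 80001.4 / 86872.4 ≈ 6547.6 mm ≈ 6.55 m.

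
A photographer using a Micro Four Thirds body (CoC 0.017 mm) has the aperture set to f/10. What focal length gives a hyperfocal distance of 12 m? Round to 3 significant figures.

45.1 mm

From H = f²/(N·c) + f, with f ≪ H: f ≈ √(H·N·c) = √(12000 × 10 × 0.017) = √2040.0 ≈ 45.17 mm.
Exact: f² + N·c·f − N·c·H = 0 ⇒ f = (−N·c + √((N·c)² + 4·N·c·H))/2 = (−0.17 + √8160.0)/2 ≈ 45.081 mm ≈ 45.1 mm.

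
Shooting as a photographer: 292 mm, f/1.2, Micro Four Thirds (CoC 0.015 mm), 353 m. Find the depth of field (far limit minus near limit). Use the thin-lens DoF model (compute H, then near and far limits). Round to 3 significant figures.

52.9 m

Hyperfocal distance H = f²/(N·c) + f = 292²/(1.2 × 0.015) + 292 = 85264/0.018 + 292 ≈ 4737180.9 mm ≈ 4737 m.
Near limit Dn = s·(H − f)/(H + s − 2f) = 353000 × (4737180.9 − 292) / (4737180.9 + 353000 − 2 × 292) = 353000 × 4736888.9 / 5089596.9 ≈ 328537 mm.
Far limit Df = s·(H − f)/(H − s) = 353000 × (4737180.9 − 292) / (4737180.9 − 353000) = 353000 × 4736888.9 / 4384180.9 ≈ 381399 mm.
Depth of field = Df − Dn = 381399 − 328537 ≈ 52862 mm ≈ 52.9 m.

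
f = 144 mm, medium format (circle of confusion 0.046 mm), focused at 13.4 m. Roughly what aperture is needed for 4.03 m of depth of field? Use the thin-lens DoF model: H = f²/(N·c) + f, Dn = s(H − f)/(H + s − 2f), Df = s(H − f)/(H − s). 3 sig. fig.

f/5

Write h = H − f = f²/(N·c). The thin-lens limits are Dn = s·h/(h + (s−f)) and Df = s·h/(h − (s−f)), so DoF = Df − Dn = 2·s·(s−f)·h / (h² − (s−f)²).
That is a quadratic in h: DoF·h² − 2·s·(s−f)·h − DoF·(s−f)² = 0 ⇒ h = (s−f)·(s + √(s² + DoF²)) / DoF = 13256 × (13400 + √(13400² + 4030²)) / 4030 = 13256 × (13400 + 13992.9) / 4030 ≈ 90104 mm.
Then N = f²/(c·h) = 144² / (0.046 × 90104) = 20736 / 4144.8 ≈ 5.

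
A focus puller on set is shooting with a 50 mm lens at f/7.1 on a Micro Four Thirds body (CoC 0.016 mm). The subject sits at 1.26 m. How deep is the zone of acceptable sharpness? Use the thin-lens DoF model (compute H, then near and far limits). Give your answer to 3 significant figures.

Hyperfocal distance H = f²/(N·c) + f = 50²/(7.1 × 0.016) + 50 = 2500/0.1136 + 50 ≈ 22057.0 mm ≈ 22.06 m.
Near limit Dn = s·(H − f)/(H + s − 2f) = 1260 × (22057.0 − 50) / (22057.0 + 1260 − 2 × 50) = 1260 × 22007.0 / 23217.0 ≈ 1194.33 mm.
Far limit Df = s·(H − f)/(H − s) = 1260 × (22057.0 − 50) / (22057.0 − 1260) = 1260 × 22007.0 / 20797.0 ≈ 1333.31 mm.
Depth of field = Df − Dn = 1333.31 − 1194.33 ≈ 138.98 mm.

139 mm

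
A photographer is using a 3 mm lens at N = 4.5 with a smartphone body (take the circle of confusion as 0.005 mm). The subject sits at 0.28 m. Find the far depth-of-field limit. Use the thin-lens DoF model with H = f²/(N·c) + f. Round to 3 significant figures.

0.911 m

Hyperfocal distance H = f²/(N·c) + f = 3²/(4.5 × 0.005) + 3 = 9/0.0225 + 3 ≈ 403.0 mm ≈ 0.403 m.
Far limit Df = s·(H − f)/(H − s) = 280 × (403.0 − 3) / (403.0 − 280) = 280 × 400.0 / 123.0 ≈ 910.57 mm ≈ 0.911 m.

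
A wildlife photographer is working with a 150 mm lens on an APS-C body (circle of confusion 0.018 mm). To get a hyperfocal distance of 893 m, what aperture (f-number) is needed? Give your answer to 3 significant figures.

f/1.40

Rearrange H = f²/(N·c) + f for N: N = f² / ((H − f)·c).
N = 150² / ((893000 − 150) × 0.018) = 22500 / 16071 ≈ 1.40.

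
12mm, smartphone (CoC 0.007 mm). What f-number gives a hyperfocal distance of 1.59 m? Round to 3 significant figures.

Rearrange H = f²/(N·c) + f for N: N = f² / ((H − f)·c).
N = 12² / ((1590 − 12) × 0.007) = 144 / 11.05 ≈ 13.

f/13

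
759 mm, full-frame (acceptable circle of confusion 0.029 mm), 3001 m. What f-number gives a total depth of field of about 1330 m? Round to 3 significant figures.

f/1.40

Write h = H − f = f²/(N·c). The thin-lens limits are Dn = s·h/(h + (s−f)) and Df = s·h/(h − (s−f)), so DoF = Df − Dn = 2·s·(s−f)·h / (h² − (s−f)²).
That is a quadratic in h: DoF·h² − 2·s·(s−f)·h − DoF·(s−f)² = 0 ⇒ h = (s−f)·(s + √(s² + DoF²)) / DoF = 3000241 × (3001000 + √(3001000² + 1330000²)) / 1330000 = 3000241 × (3001000 + 3282514) / 1330000 ≈ 14174479 mm.
Then N = f²/(c·h) = 759² / (0.029 × 14174479) = 576081 / 411060 ≈ 1.40.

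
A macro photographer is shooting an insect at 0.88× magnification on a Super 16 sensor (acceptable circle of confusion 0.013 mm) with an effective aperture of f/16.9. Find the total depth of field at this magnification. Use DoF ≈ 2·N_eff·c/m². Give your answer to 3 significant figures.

At magnification m, DoF ≈ 2·N_eff·c/m² = 2 × 16.9 × 0.013 / 0.88² = 0.4394 / 0.7744 ≈ 0.567 mm.

0.567 mm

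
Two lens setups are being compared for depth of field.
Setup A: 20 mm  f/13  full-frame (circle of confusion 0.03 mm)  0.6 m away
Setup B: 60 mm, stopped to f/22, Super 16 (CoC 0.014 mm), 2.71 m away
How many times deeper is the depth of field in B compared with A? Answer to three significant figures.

1.30

Setup A: H = 20²/(13×0.03) + 20 ≈ 1045.6 mm; DoF = Df − Dn = 1380.90 − 383.26 ≈ 997.64 mm.
Setup B: H = 60²/(22×0.014) + 60 ≈ 11748.3 mm; DoF = Df − Dn = 3504.6 − 2209.1 ≈ 1295.5 mm.
Ratio = 1295.5 / 997.64 ≈ 1.30.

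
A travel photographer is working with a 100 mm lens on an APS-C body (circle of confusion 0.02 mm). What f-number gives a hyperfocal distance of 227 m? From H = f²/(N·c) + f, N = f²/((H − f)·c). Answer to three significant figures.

Rearrange H = f²/(N·c) + f for N: N = f² / ((H − f)·c).
N = 100² / ((227000 − 100) × 0.02) = 10000 / 4538 ≈ 2.20.

f/2.20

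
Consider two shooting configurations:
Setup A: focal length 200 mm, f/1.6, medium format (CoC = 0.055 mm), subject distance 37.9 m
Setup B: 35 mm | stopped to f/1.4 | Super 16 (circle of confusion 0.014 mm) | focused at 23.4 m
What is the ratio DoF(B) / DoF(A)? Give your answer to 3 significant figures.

3.21

Setup A: H = 200²/(1.6×0.055) + 200 ≈ 454745.5 mm; DoF = Df − Dn = 41327.7 − 34997.3 ≈ 6330.4 mm.
Setup B: H = 35²/(1.4×0.014) + 35 ≈ 62535.0 mm; DoF = Df − Dn = 37371 − 17033 ≈ 20338 mm.
Ratio = 20338 / 6330.4 ≈ 3.21.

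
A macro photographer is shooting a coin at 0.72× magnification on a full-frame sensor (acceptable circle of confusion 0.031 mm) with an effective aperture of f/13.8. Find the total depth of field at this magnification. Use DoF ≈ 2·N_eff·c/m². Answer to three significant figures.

At magnification m, DoF ≈ 2·N_eff·c/m² = 2 × 13.8 × 0.031 / 0.72² = 0.8556 / 0.5184 ≈ 1.65 mm.

1.65 mm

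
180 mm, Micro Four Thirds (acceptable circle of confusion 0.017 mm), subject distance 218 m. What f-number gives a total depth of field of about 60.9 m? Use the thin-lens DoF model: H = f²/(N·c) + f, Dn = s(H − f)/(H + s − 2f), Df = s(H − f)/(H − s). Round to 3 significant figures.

f/1.20

Write h = H − f = f²/(N·c). The thin-lens limits are Dn = s·h/(h + (s−f)) and Df = s·h/(h − (s−f)), so DoF = Df − Dn = 2·s·(s−f)·h / (h² − (s−f)²).
That is a quadratic in h: DoF·h² − 2·s·(s−f)·h − DoF·(s−f)² = 0 ⇒ h = (s−f)·(s + √(s² + DoF²)) / DoF = 217820 × (218000 + √(218000² + 60900²)) / 60900 = 217820 × (218000 + 226347) / 60900 ≈ 1589287 mm.
Then N = f²/(c·h) = 180² / (0.017 × 1589287) = 32400 / 27018 ≈ 1.20.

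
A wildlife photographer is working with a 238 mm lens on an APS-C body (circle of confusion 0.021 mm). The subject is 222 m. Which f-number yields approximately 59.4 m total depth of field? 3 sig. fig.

f/1.60

Write h = H − f = f²/(N·c). The thin-lens limits are Dn = s·h/(h + (s−f)) and Df = s·h/(h − (s−f)), so DoF = Df − Dn = 2·s·(s−f)·h / (h² − (s−f)²).
That is a quadratic in h: DoF·h² − 2·s·(s−f)·h − DoF·(s−f)² = 0 ⇒ h = (s−f)·(s + √(s² + DoF²)) / DoF = 221762 × (222000 + √(222000² + 59400²)) / 59400 = 221762 × (222000 + 229809) / 59400 ≈ 1686770 mm.
Then N = f²/(c·h) = 238² / (0.021 × 1686770) = 56644 / 35422 ≈ 1.60.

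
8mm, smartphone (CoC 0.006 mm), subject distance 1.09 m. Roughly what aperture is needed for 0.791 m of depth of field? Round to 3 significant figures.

f/3.20

Write h = H − f = f²/(N·c). The thin-lens limits are Dn = s·h/(h + (s−f)) and Df = s·h/(h − (s−f)), so DoF = Df − Dn = 2·s·(s−f)·h / (h² − (s−f)²).
That is a quadratic in h: DoF·h² − 2·s·(s−f)·h − DoF·(s−f)² = 0 ⇒ h = (s−f)·(s + √(s² + DoF²)) / DoF = 1082 × (1090 + √(1090² + 791²)) / 791 = 1082 × (1090 + 1346.77) / 791 ≈ 3333.2 mm.
Then N = f²/(c·h) = 8² / (0.006 × 3333.2) = 64 / 19.999 ≈ 3.20.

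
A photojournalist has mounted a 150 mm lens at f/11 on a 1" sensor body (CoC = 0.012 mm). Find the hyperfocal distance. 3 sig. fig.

Hyperfocal distance H = f²/(N·c) + f = 150²/(11 × 0.012) + 150 = 22500/0.132 + 150 ≈ 170604.5 mm ≈ 171 m.

171 m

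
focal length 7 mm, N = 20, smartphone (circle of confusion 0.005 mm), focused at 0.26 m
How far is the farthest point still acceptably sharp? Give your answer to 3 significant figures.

Hyperfocal distance H = f²/(N·c) + f = 7²/(20 × 0.005) + 7 = 49/0.1 + 7 ≈ 497.0 mm ≈ 0.497 m.
Far limit Df = s·(H − f)/(H − s) = 260 × (497.0 − 7) / (497.0 − 260) = 260 × 490.0 / 237.0 ≈ 537.55 mm ≈ 0.538 m.

0.538 m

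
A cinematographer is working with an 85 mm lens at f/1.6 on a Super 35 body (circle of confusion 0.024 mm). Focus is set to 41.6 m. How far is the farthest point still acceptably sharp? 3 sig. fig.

Hyperfocal distance H = f²/(N·c) + f = 85²/(1.6 × 0.024) + 85 = 7225/0.0384 + 85 ≈ 188236.0 mm ≈ 188.2 m.
Far limit Df = s·(H − f)/(H − s) = 41600 × (188236.0 − 85) / (188236.0 − 41600) = 41600 × 188151.0 / 146636.0 ≈ 53378 mm ≈ 53.4 m.

53.4 m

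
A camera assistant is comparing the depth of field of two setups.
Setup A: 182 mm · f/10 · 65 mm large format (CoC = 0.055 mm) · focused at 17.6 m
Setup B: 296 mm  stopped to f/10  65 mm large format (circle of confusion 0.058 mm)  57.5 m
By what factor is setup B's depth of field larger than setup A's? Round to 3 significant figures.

Setup A: H = 182²/(10×0.055) + 182 ≈ 60407.5 mm; DoF = Df − Dn = 24761 − 13652 ≈ 11109 mm.
Setup B: H = 296²/(10×0.058) + 296 ≈ 151358.1 mm; DoF = Df − Dn = 92545 − 41707 ≈ 50838 mm.
Ratio = 50838 / 11109 ≈ 4.58.

4.58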